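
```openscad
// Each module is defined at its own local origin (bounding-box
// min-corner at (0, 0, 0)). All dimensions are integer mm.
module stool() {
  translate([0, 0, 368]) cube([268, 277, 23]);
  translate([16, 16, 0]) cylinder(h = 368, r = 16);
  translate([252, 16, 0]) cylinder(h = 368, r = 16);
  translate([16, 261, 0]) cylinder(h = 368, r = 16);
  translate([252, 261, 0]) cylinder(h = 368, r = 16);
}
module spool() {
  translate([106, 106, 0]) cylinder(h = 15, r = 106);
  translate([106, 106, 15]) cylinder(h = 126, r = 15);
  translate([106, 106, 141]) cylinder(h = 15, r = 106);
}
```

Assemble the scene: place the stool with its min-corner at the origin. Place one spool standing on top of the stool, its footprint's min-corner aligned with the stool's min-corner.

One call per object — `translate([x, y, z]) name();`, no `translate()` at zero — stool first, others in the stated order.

stool();
translate([0, 0, 391]) spool();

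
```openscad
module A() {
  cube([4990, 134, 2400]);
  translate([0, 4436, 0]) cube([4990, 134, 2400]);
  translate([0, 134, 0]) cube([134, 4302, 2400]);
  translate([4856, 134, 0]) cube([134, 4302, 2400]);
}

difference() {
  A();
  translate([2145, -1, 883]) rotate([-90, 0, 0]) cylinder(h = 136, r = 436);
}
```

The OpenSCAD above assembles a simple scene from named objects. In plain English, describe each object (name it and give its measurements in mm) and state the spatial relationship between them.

A is a box-shaped house frame (walls only): outside footprint 4990×4570 mm, wall height 2400 mm, wall thickness 134 mm. The two y-facing walls run the full x-width; the two x-facing walls fit between the inner faces of the y-facing walls.

The house frame has a circular hole of radius 436 mm through its front wall, centred at (x = 2145, z = 883).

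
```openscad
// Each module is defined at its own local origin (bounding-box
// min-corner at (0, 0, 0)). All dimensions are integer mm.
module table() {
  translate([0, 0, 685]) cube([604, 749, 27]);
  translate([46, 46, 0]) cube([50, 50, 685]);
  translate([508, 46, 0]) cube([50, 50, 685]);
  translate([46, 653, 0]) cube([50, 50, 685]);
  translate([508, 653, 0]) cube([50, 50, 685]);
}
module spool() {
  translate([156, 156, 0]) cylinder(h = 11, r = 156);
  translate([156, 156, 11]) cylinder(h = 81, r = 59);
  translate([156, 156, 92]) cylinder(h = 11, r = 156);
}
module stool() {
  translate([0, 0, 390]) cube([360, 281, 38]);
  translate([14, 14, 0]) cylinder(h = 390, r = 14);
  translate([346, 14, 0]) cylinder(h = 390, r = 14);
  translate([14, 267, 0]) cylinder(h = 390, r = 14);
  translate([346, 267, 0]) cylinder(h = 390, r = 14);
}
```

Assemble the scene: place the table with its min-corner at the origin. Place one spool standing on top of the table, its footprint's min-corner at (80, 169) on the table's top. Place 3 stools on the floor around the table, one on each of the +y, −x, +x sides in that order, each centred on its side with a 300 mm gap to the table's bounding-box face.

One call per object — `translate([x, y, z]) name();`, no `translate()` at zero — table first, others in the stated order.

table();
translate([80, 169, 712]) spool();
translate([122, 1049, 0]) stool();
translate([-660, 234, 0]) stool();
translate([904, 234, 0]) stool();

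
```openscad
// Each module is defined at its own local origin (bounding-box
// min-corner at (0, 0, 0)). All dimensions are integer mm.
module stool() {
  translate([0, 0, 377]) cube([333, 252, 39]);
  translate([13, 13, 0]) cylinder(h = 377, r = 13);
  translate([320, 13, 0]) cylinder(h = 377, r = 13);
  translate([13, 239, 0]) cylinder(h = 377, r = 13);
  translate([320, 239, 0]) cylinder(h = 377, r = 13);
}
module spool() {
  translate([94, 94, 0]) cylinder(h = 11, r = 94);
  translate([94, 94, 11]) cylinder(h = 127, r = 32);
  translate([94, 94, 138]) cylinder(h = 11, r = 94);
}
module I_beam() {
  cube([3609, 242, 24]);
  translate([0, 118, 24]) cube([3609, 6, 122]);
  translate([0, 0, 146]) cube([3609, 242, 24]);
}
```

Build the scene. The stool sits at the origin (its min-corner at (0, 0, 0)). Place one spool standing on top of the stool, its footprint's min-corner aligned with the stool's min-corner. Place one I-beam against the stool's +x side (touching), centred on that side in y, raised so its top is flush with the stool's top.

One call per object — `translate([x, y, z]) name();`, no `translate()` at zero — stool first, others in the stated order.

stool();
translate([0, 0, 416]) spool();
translate([333, 5, 246]) I_beam();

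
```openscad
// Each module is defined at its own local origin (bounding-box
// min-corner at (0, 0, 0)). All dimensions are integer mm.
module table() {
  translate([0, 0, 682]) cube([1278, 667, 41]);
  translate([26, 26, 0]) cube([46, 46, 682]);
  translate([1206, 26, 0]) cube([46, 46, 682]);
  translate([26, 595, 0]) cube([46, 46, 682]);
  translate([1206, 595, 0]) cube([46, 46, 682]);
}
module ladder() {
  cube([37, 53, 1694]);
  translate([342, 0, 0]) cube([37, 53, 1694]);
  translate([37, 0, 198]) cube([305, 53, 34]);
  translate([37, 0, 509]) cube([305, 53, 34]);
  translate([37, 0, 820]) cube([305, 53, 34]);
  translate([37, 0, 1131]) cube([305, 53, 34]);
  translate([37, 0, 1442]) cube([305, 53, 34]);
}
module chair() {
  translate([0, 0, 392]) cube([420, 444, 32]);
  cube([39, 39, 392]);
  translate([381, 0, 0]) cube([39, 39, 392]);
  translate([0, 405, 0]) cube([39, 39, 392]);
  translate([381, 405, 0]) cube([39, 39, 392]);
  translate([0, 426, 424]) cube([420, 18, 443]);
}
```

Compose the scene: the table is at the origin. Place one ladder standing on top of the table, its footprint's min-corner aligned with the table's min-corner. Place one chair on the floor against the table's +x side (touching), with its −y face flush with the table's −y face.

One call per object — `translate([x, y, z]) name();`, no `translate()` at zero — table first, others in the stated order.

table();
translate([0, 0, 723]) ladder();
translate([1278, 0, 0]) chair();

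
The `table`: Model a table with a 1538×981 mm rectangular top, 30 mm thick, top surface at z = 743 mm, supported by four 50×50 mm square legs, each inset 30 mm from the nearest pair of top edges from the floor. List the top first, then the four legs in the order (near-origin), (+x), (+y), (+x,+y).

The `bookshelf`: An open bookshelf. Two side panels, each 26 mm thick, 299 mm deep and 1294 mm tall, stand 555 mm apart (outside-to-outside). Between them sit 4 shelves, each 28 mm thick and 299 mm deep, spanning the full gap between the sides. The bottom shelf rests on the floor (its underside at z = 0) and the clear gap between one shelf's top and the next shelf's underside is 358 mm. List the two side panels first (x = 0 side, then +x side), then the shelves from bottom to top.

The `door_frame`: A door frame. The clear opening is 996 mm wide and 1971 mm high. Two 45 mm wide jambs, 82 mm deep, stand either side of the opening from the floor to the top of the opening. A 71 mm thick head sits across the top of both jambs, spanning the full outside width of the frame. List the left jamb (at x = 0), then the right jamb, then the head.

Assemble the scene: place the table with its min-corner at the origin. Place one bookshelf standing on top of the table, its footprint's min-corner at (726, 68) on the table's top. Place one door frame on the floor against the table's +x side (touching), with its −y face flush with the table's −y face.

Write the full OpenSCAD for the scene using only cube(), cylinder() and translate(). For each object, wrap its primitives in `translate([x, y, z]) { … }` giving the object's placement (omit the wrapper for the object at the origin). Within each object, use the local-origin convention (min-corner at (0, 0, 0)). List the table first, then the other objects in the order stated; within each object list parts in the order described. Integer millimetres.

translate([0, 0, 713]) cube([1538, 981, 30]);
translate([30, 30, 0]) cube([50, 50, 713]);
translate([1458, 30, 0]) cube([50, 50, 713]);
translate([30, 901, 0]) cube([50, 50, 713]);
translate([1458, 901, 0]) cube([50, 50, 713]);
translate([726, 68, 743]) {
  cube([26, 299, 1294]);
  translate([529, 0, 0]) cube([26, 299, 1294]);
  translate([26, 0, 0]) cube([503, 299, 28]);
  translate([26, 0, 386]) cube([503, 299, 28]);
  translate([26, 0, 772]) cube([503, 299, 28]);
  translate([26, 0, 1158]) cube([503, 299, 28]);
}
translate([1538, 0, 0]) {
  cube([45, 82, 1971]);
  translate([1041, 0, 0]) cube([45, 82, 1971]);
  translate([0, 0, 1971]) cube([1086, 82, 71]);
}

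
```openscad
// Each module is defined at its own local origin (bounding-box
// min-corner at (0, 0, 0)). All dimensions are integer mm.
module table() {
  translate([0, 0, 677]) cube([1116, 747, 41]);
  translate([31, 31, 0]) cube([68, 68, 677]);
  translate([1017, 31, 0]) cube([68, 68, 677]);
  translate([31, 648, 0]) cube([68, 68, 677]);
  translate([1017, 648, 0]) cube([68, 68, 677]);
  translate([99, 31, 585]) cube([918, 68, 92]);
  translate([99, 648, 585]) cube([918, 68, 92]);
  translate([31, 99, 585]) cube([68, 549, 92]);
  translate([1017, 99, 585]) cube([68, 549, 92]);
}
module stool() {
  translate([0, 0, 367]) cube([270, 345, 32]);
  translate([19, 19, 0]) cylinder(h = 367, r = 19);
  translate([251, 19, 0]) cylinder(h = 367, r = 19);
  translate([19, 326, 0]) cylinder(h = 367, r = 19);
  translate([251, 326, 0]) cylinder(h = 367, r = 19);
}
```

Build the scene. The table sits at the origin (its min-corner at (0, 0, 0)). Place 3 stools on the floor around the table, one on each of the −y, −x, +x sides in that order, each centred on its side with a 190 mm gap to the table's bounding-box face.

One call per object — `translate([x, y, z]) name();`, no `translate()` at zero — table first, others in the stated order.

table();
translate([423, -535, 0]) stool();
translate([-460, 201, 0]) stool();
translate([1306, 201, 0]) stool();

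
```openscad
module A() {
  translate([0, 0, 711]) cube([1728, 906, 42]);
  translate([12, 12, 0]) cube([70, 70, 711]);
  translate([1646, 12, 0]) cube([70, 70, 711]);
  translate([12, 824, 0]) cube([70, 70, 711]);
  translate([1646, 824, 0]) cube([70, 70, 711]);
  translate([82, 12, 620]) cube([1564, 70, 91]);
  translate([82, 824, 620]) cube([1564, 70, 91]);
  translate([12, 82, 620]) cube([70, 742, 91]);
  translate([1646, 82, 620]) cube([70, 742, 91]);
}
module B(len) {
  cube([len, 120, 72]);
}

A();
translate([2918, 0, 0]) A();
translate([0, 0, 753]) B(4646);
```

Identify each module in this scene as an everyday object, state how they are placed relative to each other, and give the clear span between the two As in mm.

A is a table. B is a beam. A beam spans the tops of two tables. The clear span between the two tables is 1190 mm.

Second table starts at x = 2918; first ends at x = 1728; clear span = 2918 − 1728 = 1190 mm.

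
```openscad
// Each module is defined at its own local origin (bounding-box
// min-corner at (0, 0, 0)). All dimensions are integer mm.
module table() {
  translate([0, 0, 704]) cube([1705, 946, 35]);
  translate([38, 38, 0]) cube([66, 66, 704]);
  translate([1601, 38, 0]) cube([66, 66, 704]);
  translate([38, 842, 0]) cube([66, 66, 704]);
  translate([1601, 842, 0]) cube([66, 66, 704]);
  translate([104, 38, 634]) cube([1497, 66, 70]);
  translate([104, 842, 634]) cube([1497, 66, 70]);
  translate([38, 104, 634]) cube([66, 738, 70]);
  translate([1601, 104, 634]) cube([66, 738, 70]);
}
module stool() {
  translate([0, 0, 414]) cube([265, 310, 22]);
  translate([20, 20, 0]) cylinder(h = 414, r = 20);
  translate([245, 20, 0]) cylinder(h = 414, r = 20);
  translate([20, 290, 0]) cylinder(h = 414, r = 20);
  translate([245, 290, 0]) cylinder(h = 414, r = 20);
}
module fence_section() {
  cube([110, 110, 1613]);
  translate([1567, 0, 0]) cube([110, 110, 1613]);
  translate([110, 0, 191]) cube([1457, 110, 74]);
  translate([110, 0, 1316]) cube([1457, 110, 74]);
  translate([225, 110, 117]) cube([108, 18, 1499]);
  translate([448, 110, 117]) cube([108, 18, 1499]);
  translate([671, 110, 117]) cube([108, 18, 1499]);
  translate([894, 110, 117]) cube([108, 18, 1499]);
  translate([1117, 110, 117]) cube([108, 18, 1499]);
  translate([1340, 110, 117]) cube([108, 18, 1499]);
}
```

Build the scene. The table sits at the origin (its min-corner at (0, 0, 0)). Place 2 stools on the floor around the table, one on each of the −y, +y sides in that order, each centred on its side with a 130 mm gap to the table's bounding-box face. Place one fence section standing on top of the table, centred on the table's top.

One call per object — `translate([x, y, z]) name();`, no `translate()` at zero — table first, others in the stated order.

table();
translate([720, -440, 0]) stool();
translate([720, 1076, 0]) stool();
translate([14, 409, 739]) fence_section();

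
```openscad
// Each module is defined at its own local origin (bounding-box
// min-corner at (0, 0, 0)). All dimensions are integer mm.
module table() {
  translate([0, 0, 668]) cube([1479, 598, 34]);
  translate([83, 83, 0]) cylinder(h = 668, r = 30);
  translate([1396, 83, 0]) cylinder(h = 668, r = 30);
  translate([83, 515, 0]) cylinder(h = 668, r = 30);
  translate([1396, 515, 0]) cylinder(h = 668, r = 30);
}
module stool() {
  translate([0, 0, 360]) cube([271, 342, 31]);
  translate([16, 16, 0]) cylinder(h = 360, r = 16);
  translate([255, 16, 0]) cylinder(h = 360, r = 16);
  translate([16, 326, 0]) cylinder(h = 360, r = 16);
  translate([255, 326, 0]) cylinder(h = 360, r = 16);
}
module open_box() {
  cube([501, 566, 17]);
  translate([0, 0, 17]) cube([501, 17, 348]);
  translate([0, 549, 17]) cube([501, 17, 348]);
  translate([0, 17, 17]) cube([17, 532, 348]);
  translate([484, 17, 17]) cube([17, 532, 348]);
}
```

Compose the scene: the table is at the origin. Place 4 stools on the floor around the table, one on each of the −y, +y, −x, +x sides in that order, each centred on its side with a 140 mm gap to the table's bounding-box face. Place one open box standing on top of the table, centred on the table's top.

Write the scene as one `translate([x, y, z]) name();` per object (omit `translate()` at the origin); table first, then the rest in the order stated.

table();
translate([604, -482, 0]) stool();
translate([604, 738, 0]) stool();
translate([-411, 128, 0]) stool();
translate([1619, 128, 0]) stool();
translate([489, 16, 702]) open_box();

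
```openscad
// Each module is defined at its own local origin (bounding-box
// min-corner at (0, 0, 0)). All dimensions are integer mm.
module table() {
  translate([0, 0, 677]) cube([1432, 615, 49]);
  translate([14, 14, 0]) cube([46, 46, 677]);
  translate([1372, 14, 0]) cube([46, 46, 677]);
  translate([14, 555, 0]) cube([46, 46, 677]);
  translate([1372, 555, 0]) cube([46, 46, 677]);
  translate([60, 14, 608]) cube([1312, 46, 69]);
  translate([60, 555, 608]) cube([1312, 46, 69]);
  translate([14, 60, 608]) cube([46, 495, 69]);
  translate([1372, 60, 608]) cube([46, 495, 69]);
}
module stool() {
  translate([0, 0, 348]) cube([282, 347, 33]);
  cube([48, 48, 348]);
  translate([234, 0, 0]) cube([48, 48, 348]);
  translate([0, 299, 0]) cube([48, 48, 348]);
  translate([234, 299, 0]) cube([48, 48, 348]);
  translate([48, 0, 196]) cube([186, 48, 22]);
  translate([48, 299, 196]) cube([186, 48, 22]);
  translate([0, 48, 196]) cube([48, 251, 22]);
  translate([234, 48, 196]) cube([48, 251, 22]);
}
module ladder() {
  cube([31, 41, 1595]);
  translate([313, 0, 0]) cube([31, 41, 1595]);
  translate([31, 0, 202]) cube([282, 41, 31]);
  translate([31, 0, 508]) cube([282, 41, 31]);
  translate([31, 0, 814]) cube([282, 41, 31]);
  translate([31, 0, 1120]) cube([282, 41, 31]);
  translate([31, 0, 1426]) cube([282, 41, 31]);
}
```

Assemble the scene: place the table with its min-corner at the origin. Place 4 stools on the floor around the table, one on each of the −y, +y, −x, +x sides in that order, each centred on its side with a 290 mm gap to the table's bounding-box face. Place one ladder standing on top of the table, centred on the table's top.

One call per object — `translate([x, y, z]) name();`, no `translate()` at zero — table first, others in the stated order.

table();
translate([575, -637, 0]) stool();
translate([575, 905, 0]) stool();
translate([-572, 134, 0]) stool();
translate([1722, 134, 0]) stool();
translate([544, 287, 726]) ladder();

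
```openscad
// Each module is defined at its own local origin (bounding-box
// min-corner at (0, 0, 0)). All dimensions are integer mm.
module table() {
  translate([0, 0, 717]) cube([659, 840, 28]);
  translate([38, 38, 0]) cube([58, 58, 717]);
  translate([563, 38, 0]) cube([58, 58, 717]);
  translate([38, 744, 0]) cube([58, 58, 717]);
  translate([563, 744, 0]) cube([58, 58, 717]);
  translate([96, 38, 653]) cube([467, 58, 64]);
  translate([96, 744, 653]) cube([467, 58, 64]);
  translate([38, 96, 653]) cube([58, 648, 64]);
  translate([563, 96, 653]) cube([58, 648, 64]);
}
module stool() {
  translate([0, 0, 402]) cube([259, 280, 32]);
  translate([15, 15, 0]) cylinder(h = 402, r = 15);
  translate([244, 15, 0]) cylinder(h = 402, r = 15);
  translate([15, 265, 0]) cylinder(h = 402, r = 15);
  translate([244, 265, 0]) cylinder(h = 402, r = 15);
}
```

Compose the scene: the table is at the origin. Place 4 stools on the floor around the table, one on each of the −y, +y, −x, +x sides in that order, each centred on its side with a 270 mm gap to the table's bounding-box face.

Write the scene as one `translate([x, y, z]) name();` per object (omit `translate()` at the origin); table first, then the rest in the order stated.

table();
translate([200, -550, 0]) stool();
translate([200, 1110, 0]) stool();
translate([-529, 280, 0]) stool();
translate([929, 280, 0]) stool();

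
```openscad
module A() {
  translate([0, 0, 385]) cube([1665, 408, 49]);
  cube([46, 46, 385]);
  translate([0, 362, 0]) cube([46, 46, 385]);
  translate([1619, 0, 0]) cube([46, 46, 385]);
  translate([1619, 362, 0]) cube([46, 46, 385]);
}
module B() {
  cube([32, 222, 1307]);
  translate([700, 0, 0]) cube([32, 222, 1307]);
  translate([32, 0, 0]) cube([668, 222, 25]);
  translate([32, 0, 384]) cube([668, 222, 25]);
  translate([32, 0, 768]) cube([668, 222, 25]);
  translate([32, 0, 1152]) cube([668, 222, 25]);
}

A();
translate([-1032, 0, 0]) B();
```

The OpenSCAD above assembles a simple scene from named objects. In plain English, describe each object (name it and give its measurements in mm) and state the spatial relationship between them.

A is a long wooden bench with a 1665 mm (x) × 408 mm (y) seat, 49 mm thick, its top surface 434 mm above the floor. Four 46 mm square legs at the seat corners, flush with the edges, run from z = 0 to the seat underside.

B is an open bookshelf. Two side panels, each 32 mm thick, 222 mm deep and 1307 mm tall, stand 732 mm apart (outside-to-outside). Between them sit 4 shelves, each 25 mm thick and 222 mm deep, spanning the full gap between the sides. The bottom shelf rests on the floor (its underside at z = 0) and the clear gap between one shelf's top and the next shelf's underside is 359 mm.

The bookshelf is on the floor beside the bench on its −x side.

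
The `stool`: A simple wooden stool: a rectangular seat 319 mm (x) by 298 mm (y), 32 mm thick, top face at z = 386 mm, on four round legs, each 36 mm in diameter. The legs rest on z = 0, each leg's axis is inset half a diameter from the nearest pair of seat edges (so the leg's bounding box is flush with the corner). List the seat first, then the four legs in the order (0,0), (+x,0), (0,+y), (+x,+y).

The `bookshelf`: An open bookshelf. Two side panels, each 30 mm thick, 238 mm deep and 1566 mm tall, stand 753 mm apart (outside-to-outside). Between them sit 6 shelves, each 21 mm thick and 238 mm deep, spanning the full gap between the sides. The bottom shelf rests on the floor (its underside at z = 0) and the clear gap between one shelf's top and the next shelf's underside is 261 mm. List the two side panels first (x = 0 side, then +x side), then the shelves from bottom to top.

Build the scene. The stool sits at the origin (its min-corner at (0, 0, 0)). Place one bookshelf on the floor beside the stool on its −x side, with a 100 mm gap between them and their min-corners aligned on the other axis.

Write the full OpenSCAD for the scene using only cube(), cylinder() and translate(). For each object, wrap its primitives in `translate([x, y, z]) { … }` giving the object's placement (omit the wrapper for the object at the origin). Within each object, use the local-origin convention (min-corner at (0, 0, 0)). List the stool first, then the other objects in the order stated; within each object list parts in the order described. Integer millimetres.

translate([0, 0, 354]) cube([319, 298, 32]);
translate([18, 18, 0]) cylinder(h = 354, r = 18);
translate([301, 18, 0]) cylinder(h = 354, r = 18);
translate([18, 280, 0]) cylinder(h = 354, r = 18);
translate([301, 280, 0]) cylinder(h = 354, r = 18);
translate([-853, 0, 0]) {
  cube([30, 238, 1566]);
  translate([723, 0, 0]) cube([30, 238, 1566]);
  translate([30, 0, 0]) cube([693, 238, 21]);
  translate([30, 0, 282]) cube([693, 238, 21]);
  translate([30, 0, 564]) cube([693, 238, 21]);
  translate([30, 0, 846]) cube([693, 238, 21]);
  translate([30, 0, 1128]) cube([693, 238, 21]);
  translate([30, 0, 1410]) cube([693, 238, 21]);
}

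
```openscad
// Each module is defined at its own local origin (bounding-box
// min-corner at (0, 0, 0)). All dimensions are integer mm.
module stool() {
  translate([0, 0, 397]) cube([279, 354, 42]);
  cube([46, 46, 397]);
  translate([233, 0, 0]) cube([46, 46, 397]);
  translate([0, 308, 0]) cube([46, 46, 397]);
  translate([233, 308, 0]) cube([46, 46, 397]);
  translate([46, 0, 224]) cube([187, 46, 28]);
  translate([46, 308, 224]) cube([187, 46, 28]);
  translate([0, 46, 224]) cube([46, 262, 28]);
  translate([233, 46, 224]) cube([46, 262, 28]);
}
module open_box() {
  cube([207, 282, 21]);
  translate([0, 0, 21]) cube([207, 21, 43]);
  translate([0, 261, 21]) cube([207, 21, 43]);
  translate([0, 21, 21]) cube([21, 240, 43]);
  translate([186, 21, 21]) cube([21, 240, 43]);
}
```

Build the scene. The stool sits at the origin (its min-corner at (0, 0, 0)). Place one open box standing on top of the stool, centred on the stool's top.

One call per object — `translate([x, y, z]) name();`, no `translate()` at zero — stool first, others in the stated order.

stool();
translate([36, 36, 439]) open_box();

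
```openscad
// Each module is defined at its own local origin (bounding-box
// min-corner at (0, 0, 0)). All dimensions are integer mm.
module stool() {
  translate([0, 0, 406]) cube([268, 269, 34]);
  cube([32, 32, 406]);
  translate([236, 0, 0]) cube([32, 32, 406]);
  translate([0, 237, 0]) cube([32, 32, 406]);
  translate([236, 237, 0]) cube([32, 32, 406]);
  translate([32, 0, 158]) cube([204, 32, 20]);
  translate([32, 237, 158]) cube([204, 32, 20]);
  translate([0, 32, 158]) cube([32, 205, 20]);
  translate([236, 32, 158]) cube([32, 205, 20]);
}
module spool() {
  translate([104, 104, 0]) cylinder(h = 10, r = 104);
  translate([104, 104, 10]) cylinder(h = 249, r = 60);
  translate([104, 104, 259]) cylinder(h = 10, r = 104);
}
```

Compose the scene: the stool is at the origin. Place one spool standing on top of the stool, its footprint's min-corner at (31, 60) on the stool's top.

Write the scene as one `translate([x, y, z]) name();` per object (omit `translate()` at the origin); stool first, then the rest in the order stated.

stool();
translate([31, 60, 440]) spool();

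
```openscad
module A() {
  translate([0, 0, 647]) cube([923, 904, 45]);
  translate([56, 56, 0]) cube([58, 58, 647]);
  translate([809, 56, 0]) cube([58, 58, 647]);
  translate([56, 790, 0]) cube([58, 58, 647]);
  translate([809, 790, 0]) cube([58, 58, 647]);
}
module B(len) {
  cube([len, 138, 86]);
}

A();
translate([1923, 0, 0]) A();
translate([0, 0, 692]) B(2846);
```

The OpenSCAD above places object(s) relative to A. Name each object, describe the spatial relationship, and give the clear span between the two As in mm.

A is a table. B is a beam. A beam spans the tops of two tables. The clear span between the two tables is 1000 mm.

Second table starts at x = 1923; first ends at x = 923; clear span = 1923 − 923 = 1000 mm.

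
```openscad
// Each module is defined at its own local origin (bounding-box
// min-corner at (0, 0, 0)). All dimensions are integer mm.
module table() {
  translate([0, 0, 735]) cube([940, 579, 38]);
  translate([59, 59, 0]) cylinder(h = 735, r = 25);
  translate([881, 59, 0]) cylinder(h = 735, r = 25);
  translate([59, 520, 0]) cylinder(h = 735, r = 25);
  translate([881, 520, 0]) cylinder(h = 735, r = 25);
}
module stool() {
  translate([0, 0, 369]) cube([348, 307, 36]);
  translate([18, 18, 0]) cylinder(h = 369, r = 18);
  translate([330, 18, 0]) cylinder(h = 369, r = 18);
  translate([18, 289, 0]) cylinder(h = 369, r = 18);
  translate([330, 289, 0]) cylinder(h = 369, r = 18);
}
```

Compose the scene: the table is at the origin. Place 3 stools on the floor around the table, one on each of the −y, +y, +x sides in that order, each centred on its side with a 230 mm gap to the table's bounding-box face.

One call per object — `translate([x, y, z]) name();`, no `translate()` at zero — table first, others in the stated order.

table();
translate([296, -537, 0]) stool();
translate([296, 809, 0]) stool();
translate([1170, 136, 0]) stool();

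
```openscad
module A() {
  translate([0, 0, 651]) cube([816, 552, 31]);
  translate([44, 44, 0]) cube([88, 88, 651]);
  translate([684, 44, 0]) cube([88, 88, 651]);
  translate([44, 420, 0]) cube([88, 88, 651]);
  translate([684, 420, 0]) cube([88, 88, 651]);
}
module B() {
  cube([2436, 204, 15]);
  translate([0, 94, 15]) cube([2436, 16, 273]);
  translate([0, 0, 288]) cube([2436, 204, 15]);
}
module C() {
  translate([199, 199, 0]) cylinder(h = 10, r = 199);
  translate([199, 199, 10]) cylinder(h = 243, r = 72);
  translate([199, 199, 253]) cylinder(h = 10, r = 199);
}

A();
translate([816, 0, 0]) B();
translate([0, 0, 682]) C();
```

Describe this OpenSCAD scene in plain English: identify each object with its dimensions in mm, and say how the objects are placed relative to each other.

A is a table: top 816 mm (x) × 552 mm (y), 31 mm thick, upper face at z = 682 mm, on four 88×88 mm square legs, each inset 44 mm from the nearest pair of top edges, running from z = 0 to the bottom of the top.

B is an I-beam lying along x, 2436 mm long. Overall section height 303 mm. Two flanges 204 mm wide (y) and 15 mm thick, one on the floor and one at the top; a web 16 mm thick runs between them, centred on the flange width.

C is a spool: two coaxial disc flanges of radius 199 mm and thickness 10 mm, joined by a core cylinder of radius 72 mm and height 243 mm. The lower flange rests on z = 0 and the three cylinders share a vertical axis.

The I-beam is against the table's +x side, with their −y faces flush. The spool is on top of the table.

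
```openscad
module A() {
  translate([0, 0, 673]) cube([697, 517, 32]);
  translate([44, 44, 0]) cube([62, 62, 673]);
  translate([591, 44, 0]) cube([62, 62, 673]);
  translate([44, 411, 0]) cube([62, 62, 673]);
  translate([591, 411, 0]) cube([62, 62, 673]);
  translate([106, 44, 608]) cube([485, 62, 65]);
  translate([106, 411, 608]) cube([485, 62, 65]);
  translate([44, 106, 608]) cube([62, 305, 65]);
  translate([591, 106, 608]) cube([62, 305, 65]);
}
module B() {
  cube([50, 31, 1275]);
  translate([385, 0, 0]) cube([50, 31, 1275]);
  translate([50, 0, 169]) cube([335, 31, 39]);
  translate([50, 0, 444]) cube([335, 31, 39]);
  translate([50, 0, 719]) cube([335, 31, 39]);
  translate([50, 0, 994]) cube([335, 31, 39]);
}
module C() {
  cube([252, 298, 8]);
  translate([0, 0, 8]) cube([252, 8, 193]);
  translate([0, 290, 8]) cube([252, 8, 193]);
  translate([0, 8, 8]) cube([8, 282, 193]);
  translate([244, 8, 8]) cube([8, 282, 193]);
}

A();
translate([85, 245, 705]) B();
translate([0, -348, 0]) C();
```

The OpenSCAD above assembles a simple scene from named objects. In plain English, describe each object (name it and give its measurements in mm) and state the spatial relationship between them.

A is a table with a 697×517 mm rectangular top, 32 mm thick, top surface at z = 705 mm, supported by four 62×62 mm square legs, each inset 44 mm from the nearest pair of top edges, running from the floor. Four apron rails, 62 mm thick and 65 mm tall, run between adjacent legs with their top edges flush with the underside of the top and their outer faces flush with the legs' outer faces.

B is a wooden ladder with two side rails of 50×31 mm section and 1275 mm height, set 435 mm apart overall. Between them run 4 rectangular rungs (31 mm deep, 39 mm thick), front faces flush with the rails' −y face. The bottom of the first rung is 169 mm above the floor and each subsequent rung is 275 mm higher than the one below.

C is an open storage box with external size 252×298×201 mm and wall thickness 8 mm (the base is also 8 mm thick). The base covers the whole footprint; the four walls stand on the base, with the y-facing walls full-width and the x-facing walls fitting between their inner faces.

The ladder is on top of the table. The open box is on the floor beside the table on its −y side.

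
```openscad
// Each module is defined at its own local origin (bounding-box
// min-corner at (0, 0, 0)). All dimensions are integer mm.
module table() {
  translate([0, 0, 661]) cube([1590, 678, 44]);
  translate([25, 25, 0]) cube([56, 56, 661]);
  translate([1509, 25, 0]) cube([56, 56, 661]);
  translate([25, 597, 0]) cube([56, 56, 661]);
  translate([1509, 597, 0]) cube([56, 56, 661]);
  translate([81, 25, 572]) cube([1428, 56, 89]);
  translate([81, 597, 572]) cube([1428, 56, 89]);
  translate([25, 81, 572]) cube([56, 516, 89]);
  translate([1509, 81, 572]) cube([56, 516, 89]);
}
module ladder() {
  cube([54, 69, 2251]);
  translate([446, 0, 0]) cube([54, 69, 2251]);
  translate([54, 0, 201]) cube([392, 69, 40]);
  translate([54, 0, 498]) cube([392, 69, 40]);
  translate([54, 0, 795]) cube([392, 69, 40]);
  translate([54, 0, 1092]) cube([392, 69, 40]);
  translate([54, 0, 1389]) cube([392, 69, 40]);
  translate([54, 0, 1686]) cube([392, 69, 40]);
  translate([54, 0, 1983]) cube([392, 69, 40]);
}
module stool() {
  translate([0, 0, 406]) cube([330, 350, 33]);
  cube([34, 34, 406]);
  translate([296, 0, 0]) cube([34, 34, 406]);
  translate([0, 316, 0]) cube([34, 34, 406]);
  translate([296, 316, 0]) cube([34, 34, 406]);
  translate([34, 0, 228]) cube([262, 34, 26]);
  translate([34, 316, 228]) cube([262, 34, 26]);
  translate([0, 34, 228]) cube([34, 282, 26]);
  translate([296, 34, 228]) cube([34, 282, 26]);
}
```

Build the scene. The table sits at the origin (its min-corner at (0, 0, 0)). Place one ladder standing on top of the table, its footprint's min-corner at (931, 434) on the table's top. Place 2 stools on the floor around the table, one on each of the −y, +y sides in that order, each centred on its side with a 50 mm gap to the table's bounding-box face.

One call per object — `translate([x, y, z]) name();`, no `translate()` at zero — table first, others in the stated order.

table();
translate([931, 434, 705]) ladder();
translate([630, -400, 0]) stool();
translate([630, 728, 0]) stool();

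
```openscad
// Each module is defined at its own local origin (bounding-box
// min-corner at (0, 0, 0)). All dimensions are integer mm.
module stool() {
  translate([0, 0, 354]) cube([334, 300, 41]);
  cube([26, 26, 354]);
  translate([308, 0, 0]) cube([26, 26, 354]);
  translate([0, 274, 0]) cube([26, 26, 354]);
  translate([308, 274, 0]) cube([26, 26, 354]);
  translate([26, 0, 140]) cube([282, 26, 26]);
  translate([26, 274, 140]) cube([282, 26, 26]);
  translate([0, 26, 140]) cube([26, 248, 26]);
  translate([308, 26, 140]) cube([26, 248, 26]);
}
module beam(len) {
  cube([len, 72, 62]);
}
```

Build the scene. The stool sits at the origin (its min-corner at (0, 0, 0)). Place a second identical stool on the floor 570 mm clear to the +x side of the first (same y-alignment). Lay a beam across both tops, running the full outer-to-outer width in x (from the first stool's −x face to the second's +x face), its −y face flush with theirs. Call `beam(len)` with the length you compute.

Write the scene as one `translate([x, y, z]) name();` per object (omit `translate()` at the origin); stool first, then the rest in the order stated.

stool();
translate([904, 0, 0]) stool();
translate([0, 0, 395]) beam(1238);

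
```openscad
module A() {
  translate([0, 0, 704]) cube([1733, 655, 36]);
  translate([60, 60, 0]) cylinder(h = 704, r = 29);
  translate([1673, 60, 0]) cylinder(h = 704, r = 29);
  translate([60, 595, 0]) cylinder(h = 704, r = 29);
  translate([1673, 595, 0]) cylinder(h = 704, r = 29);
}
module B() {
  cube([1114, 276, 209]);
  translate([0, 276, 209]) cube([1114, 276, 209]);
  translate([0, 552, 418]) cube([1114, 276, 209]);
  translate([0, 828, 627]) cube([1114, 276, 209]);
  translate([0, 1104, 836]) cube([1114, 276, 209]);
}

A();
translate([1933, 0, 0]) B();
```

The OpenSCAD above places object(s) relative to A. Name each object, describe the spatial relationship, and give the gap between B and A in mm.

A is a table. B is a staircase. The staircase is on the floor beside the table on its +x side. The gap between the staircase and the table is 200 mm.

The staircase's nearest face is 200 mm from the table's +x face.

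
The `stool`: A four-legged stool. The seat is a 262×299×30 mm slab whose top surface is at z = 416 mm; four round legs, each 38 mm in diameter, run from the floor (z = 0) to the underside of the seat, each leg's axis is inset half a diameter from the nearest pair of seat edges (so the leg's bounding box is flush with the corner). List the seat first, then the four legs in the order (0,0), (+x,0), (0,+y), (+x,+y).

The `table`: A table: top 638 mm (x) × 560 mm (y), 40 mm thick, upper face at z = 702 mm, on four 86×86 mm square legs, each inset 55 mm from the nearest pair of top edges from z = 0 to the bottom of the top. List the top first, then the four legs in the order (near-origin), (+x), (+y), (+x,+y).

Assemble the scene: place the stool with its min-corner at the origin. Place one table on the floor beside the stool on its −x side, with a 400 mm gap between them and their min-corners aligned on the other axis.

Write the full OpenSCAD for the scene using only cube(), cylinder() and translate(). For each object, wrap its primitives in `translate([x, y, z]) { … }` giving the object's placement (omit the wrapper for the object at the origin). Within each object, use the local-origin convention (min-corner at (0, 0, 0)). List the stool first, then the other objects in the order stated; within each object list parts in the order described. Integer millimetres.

translate([0, 0, 386]) cube([262, 299, 30]);
translate([19, 19, 0]) cylinder(h = 386, r = 19);
translate([243, 19, 0]) cylinder(h = 386, r = 19);
translate([19, 280, 0]) cylinder(h = 386, r = 19);
translate([243, 280, 0]) cylinder(h = 386, r = 19);
translate([-1038, 0, 0]) {
  translate([0, 0, 662]) cube([638, 560, 40]);
  translate([55, 55, 0]) cube([86, 86, 662]);
  translate([497, 55, 0]) cube([86, 86, 662]);
  translate([55, 419, 0]) cube([86, 86, 662]);
  translate([497, 419, 0]) cube([86, 86, 662]);
}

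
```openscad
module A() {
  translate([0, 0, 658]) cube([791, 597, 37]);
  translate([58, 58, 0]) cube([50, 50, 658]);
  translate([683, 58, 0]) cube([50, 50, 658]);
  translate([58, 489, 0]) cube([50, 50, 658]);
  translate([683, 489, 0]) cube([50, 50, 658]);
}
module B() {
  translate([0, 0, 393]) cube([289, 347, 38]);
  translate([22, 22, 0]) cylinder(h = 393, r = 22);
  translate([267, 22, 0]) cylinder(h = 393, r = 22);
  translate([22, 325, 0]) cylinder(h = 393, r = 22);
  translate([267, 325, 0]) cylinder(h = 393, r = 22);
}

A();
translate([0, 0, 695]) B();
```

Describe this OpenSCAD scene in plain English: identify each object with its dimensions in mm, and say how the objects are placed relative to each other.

A is a table: top 791 mm (x) × 597 mm (y), 37 mm thick, upper face at z = 695 mm, on four 50×50 mm square legs, each inset 58 mm from the nearest pair of top edges, running from z = 0 to the bottom of the top.

B is a four-legged stool. The seat is a 289×347×38 mm slab whose top surface is at z = 431 mm; four round legs, each 44 mm in diameter, run from the floor (z = 0) to the underside of the seat, each leg's axis is inset half a diameter from the nearest pair of seat edges (so the leg's bounding box is flush with the corner).

The stool is on top of the table.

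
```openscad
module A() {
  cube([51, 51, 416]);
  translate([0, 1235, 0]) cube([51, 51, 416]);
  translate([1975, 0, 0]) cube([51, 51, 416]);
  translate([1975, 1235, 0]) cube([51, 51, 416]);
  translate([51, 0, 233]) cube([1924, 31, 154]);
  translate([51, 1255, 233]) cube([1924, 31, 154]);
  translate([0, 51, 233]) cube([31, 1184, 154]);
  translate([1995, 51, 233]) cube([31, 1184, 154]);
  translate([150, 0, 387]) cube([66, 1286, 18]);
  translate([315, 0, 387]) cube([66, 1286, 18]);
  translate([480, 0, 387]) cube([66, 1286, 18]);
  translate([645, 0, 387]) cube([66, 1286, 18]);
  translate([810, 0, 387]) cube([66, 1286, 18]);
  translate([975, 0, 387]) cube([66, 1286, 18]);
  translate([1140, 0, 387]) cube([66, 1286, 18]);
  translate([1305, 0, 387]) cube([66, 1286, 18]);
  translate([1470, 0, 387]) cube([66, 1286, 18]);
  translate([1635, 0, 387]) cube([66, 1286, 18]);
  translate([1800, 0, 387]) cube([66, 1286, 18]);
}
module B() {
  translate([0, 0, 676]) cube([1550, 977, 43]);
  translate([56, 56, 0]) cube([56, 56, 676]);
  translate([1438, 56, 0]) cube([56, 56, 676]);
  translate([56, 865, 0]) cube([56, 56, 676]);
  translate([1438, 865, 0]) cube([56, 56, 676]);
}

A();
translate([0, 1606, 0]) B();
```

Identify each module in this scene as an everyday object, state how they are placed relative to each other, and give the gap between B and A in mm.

The table's nearest face is 320 mm from the bed frame's +y face.

A is a bed frame. B is a table. The table is on the floor beside the bed frame on its +y side. The gap between the table and the bed frame is 320 mm.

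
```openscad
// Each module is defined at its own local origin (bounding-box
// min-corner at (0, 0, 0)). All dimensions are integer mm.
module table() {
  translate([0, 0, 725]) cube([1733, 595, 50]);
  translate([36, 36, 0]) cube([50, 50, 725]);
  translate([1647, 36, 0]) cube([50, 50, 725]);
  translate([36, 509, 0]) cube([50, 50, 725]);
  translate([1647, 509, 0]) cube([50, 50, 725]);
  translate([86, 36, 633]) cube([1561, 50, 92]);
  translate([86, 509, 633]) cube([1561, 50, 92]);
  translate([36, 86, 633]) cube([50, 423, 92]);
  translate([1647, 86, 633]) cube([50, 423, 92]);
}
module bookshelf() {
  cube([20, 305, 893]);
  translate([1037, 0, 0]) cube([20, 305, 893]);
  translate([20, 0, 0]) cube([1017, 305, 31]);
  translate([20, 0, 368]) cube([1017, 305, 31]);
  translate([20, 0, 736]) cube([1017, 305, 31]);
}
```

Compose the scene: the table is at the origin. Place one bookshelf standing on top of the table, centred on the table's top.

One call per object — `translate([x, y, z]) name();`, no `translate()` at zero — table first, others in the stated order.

table();
translate([338, 145, 775]) bookshelf();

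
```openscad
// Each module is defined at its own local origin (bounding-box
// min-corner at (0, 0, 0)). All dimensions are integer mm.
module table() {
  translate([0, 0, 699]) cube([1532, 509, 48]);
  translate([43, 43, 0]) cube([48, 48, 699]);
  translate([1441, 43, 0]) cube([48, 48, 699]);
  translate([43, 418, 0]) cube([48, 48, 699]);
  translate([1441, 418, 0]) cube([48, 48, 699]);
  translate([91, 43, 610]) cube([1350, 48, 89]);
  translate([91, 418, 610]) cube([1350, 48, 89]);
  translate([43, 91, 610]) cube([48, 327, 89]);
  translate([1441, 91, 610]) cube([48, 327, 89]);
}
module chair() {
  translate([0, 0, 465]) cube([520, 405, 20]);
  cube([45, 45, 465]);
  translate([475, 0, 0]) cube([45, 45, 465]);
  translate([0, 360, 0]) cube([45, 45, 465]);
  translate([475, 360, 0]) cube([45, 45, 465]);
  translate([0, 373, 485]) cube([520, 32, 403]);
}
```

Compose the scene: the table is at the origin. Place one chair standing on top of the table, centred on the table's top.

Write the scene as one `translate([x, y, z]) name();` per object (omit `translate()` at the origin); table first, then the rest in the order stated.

table();
translate([506, 52, 747]) chair();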